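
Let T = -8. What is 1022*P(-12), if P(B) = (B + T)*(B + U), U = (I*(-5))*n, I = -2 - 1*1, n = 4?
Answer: -981120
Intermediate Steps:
I = -3 (I = -2 - 1 = -3)
U = 60 (U = -3*(-5)*4 = 15*4 = 60)
P(B) = (-8 + B)*(60 + B) (P(B) = (B - 8)*(B + 60) = (-8 + B)*(60 + B))
1022*P(-12) = 1022*(-480 + (-12)² + 52*(-12)) = 1022*(-480 + 144 - 624) = 1022*(-960) = -981120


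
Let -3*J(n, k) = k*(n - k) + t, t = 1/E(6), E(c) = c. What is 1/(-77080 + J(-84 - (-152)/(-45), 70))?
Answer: -54/3964027 ≈ -1.3623e-5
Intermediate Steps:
t = ⅙ (t = 1/6 = ⅙ ≈ 0.16667)
J(n, k) = -1/18 - k*(n - k)/3 (J(n, k) = -(k*(n - k) + ⅙)/3 = -(⅙ + k*(n - k))/3 = -1/18 - k*(n - k)/3)
1/(-77080 + J(-84 - (-152)/(-45), 70)) = 1/(-77080 + (-1/18 + (⅓)*70² - ⅓*70*(-84 - (-152)/(-45)))) = 1/(-77080 + (-1/18 + (⅓)*4900 - ⅓*70*(-84 - (-152)*(-1)/45))) = 1/(-77080 + (-1/18 + 4900/3 - ⅓*70*(-84 - 1*152/45))) = 1/(-77080 + (-1/18 + 4900/3 - ⅓*70*(-84 - 152/45))) = 1/(-77080 + (-1/18 + 4900/3 - ⅓*70*(-3932/45))) = 1/(-77080 + (-1/18 + 4900/3 + 55048/27)) = 1/(-77080 + 198293/54) = 1/(-3964027/54) = -54/3964027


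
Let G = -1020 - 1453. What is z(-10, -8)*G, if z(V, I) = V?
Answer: 24730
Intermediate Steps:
G = -2473
z(-10, -8)*G = -10*(-2473) = 24730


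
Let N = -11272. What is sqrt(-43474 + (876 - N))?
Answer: I*sqrt(31326) ≈ 176.99*I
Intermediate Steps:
sqrt(-43474 + (876 - N)) = sqrt(-43474 + (876 - 1*(-11272))) = sqrt(-43474 + (876 + 11272)) = sqrt(-43474 + 12148) = sqrt(-31326) = I*sqrt(31326)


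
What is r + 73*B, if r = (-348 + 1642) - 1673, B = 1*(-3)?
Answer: -598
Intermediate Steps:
B = -3
r = -379 (r = 1294 - 1673 = -379)
r + 73*B = -379 + 73*(-3) = -379 - 219 = -598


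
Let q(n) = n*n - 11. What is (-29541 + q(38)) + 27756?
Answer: -352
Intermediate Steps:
q(n) = -11 + n**2 (q(n) = n**2 - 11 = -11 + n**2)
(-29541 + q(38)) + 27756 = (-29541 + (-11 + 38**2)) + 27756 = (-29541 + (-11 + 1444)) + 27756 = (-29541 + 1433) + 27756 = -28108 + 27756 = -352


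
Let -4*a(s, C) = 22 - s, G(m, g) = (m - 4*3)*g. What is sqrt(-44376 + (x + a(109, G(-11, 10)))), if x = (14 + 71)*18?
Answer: 3*I*sqrt(19033)/2 ≈ 206.94*I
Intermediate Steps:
G(m, g) = g*(-12 + m) (G(m, g) = (m - 12)*g = (-12 + m)*g = g*(-12 + m))
a(s, C) = -11/2 + s/4 (a(s, C) = -(22 - s)/4 = -11/2 + s/4)
x = 1530 (x = 85*18 = 1530)
sqrt(-44376 + (x + a(109, G(-11, 10)))) = sqrt(-44376 + (1530 + (-11/2 + (1/4)*109))) = sqrt(-44376 + (1530 + (-11/2 + 109/4))) = sqrt(-44376 + (1530 + 87/4)) = sqrt(-44376 + 6207/4) = sqrt(-171297/4) = 3*I*sqrt(19033)/2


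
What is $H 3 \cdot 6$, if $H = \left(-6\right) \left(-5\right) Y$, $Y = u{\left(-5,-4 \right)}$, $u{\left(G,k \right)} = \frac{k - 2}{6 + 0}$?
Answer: $-540$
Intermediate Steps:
$u{\left(G,k \right)} = - \frac{1}{3} + \frac{k}{6}$ ($u{\left(G,k \right)} = \frac{-2 + k}{6} = \left(-2 + k\right) \frac{1}{6} = - \frac{1}{3} + \frac{k}{6}$)
$Y = -1$ ($Y = - \frac{1}{3} + \frac{1}{6} \left(-4\right) = - \frac{1}{3} - \frac{2}{3} = -1$)
$H = -30$ ($H = \left(-6\right) \left(-5\right) \left(-1\right) = 30 \left(-1\right) = -30$)
$H 3 \cdot 6 = - 30 \cdot 3 \cdot 6 = \left(-30\right) 18 = -540$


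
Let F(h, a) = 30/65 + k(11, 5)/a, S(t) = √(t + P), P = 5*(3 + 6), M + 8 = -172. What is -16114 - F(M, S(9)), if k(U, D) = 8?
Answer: -209488/13 - 4*√6/9 ≈ -16116.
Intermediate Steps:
M = -180 (M = -8 - 172 = -180)
P = 45 (P = 5*9 = 45)
S(t) = √(45 + t) (S(t) = √(t + 45) = √(45 + t))
F(h, a) = 6/13 + 8/a (F(h, a) = 30/65 + 8/a = 30*(1/65) + 8/a = 6/13 + 8/a)
-16114 - F(M, S(9)) = -16114 - (6/13 + 8/(√(45 + 9))) = -16114 - (6/13 + 8/(√54)) = -16114 - (6/13 + 8/((3*√6))) = -16114 - (6/13 + 8*(√6/18)) = -16114 - (6/13 + 4*√6/9) = -16114 + (-6/13 - 4*√6/9) = -209488/13 - 4*√6/9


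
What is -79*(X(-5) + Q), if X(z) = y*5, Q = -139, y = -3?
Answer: 12166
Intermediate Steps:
X(z) = -15 (X(z) = -3*5 = -15)
-79*(X(-5) + Q) = -79*(-15 - 139) = -79*(-154) = 12166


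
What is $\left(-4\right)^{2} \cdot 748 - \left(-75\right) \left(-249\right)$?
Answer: $-6707$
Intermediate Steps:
$\left(-4\right)^{2} \cdot 748 - \left(-75\right) \left(-249\right) = 16 \cdot 748 - 18675 = 11968 - 18675 = -6707$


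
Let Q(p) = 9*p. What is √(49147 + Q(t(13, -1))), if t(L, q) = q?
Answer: √49138 ≈ 221.67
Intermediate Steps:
√(49147 + Q(t(13, -1))) = √(49147 + 9*(-1)) = √(49147 - 9) = √49138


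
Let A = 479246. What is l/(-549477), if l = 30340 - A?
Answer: 448906/549477 ≈ 0.81697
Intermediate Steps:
l = -448906 (l = 30340 - 1*479246 = 30340 - 479246 = -448906)
l/(-549477) = -448906/(-549477) = -448906*(-1/549477) = 448906/549477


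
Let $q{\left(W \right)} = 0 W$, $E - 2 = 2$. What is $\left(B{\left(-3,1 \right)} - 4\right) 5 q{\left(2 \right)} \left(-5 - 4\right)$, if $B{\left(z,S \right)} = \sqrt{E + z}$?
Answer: $0$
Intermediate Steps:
$E = 4$ ($E = 2 + 2 = 4$)
$q{\left(W \right)} = 0$
$B{\left(z,S \right)} = \sqrt{4 + z}$
$\left(B{\left(-3,1 \right)} - 4\right) 5 q{\left(2 \right)} \left(-5 - 4\right) = \left(\sqrt{4 - 3} - 4\right) 5 \cdot 0 \left(-5 - 4\right) = \left(\sqrt{1} - 4\right) 0 \left(-5 - 4\right) = \left(1 - 4\right) 0 \left(-9\right) = \left(-3\right) 0 \left(-9\right) = 0 \left(-9\right) = 0$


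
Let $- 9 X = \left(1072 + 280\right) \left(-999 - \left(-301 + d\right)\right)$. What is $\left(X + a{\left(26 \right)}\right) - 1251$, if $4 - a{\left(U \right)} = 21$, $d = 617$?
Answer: $\frac{1766468}{9} \approx 1.9627 \cdot 10^{5}$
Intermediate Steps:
$a{\left(U \right)} = -17$ ($a{\left(U \right)} = 4 - 21 = -17$)
$X = \frac{1777880}{9}$ ($X = - \frac{\left(1072 + 280\right) \left(-999 + \left(301 - 617\right)\right)}{9} = - \frac{1352 \left(-999 + \left(301 - 617\right)\right)}{9} = - \frac{1352 \left(-999 - 316\right)}{9} = - \frac{1352 \left(-1315\right)}{9} = \left(- \frac{1}{9}\right) \left(-1777880\right) = \frac{1777880}{9} \approx 1.9754 \cdot 10^{5}$)
$\left(X + a{\left(26 \right)}\right) - 1251 = \left(\frac{1777880}{9} - 17\right) - 1251 = \frac{1777727}{9} - 1251 = \frac{1766468}{9}$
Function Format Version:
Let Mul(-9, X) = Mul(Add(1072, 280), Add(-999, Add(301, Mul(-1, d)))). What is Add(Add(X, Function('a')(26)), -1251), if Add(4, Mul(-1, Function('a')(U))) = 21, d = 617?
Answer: Rational(1766468, 9) ≈ 1.9627e+5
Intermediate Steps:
Function('a')(U) = -17 (Function('a')(U) = Add(4, Mul(-1, 21)) = Add(4, -21) = -17)
X = Rational(1777880, 9) (X = Mul(Rational(-1, 9), Mul(Add(1072, 280), Add(-999, Add(301, Mul(-1, 617))))) = Mul(Rational(-1, 9), Mul(1352, Add(-999, Add(301, -617)))) = Mul(Rational(-1, 9), Mul(1352, Add(-999, -316))) = Mul(Rational(-1, 9), Mul(1352, -1315)) = Mul(Rational(-1, 9), -1777880) = Rational(1777880, 9) ≈ 1.9754e+5)
Add(Add(X, Function('a')(26)), -1251) = Add(Add(Rational(1777880, 9), -17), -1251) = Add(Rational(1777727, 9), -1251) = Rational(1766468, 9)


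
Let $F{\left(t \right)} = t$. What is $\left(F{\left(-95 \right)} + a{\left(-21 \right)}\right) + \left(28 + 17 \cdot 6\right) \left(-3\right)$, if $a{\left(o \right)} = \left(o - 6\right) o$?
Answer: $82$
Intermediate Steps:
$a{\left(o \right)} = o \left(-6 + o\right)$ ($a{\left(o \right)} = \left(-6 + o\right) o = o \left(-6 + o\right)$)
$\left(F{\left(-95 \right)} + a{\left(-21 \right)}\right) + \left(28 + 17 \cdot 6\right) \left(-3\right) = \left(-95 - 21 \left(-6 - 21\right)\right) + \left(28 + 17 \cdot 6\right) \left(-3\right) = \left(-95 - -567\right) + \left(28 + 102\right) \left(-3\right) = \left(-95 + 567\right) + 130 \left(-3\right) = 472 - 390 = 82$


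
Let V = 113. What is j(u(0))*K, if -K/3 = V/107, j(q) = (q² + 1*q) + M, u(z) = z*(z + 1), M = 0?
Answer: 0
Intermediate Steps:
u(z) = z*(1 + z)
j(q) = q + q² (j(q) = (q² + 1*q) + 0 = (q² + q) + 0 = (q + q²) + 0 = q + q²)
K = -339/107 ≈ -3.1682
j(u(0))*K = ((0*(1 + 0))*(1 + 0*(1 + 0)))*(-339/107) = ((0*1)*(1 + 0*1))*(-339/107) = (0*(1 + 0))*(-339/107) = (0*1)*(-339/107) = 0*(-339/107) = 0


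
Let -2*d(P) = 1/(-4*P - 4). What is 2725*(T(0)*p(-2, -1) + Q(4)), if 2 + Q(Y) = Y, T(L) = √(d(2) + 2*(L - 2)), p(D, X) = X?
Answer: 5450 - 2725*I*√570/12 ≈ 5450.0 - 5421.5*I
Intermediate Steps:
d(P) = -1/(2*(-4 - 4*P)) (d(P) = -1/(2*(-4*P - 4)) = -1/(2*(-4 - 4*P)))
T(L) = √(-95/24 + 2*L) (T(L) = √(1/(8*(1 + 2)) + 2*(L - 2)) = √((⅛)/3 + 2*(-2 + L)) = √((⅛)*(⅓) + (-4 + 2*L)) = √(1/24 + (-4 + 2*L)) = √(-95/24 + 2*L))
Q(Y) = -2 + Y
2725*(T(0)*p(-2, -1) + Q(4)) = 2725*((√(-570 + 288*0)/12)*(-1) + (-2 + 4)) = 2725*((√(-570 + 0)/12)*(-1) + 2) = 2725*((√(-570)/12)*(-1) + 2) = 2725*(((I*√570)/12)*(-1) + 2) = 2725*((I*√570/12)*(-1) + 2) = 2725*(-I*√570/12 + 2) = 2725*(2 - I*√570/12) = 5450 - 2725*I*√570/12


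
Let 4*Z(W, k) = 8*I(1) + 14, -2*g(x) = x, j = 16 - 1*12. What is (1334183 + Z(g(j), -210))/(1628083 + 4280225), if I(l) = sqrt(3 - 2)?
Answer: 889459/3938872 ≈ 0.22582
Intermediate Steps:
j = 4 (j = 16 - 12 = 4)
I(l) = 1 (I(l) = sqrt(1) = 1)
g(x) = -x/2
Z(W, k) = 11/2 (Z(W, k) = (8*1 + 14)/4 = (8 + 14)/4 = (1/4)*22 = 11/2)
(1334183 + Z(g(j), -210))/(1628083 + 4280225) = (1334183 + 11/2)/(1628083 + 4280225) = (2668377/2)/5908308 = (2668377/2)*(1/5908308) = 889459/3938872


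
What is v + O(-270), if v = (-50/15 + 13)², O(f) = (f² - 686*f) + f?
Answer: 2321491/9 ≈ 2.5794e+5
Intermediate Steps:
O(f) = f² - 685*f
v = 841/9 (v = (-50*1/15 + 13)² = (-10/3 + 13)² = (29/3)² = 841/9 ≈ 93.444)
v + O(-270) = 841/9 - 270*(-685 - 270) = 841/9 - 270*(-955) = 841/9 + 257850 = 2321491/9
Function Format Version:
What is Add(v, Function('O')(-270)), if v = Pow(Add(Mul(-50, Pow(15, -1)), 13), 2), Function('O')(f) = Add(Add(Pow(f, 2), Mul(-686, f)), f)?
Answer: Rational(2321491, 9) ≈ 2.5794e+5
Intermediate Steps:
Function('O')(f) = Add(Pow(f, 2), Mul(-685, f))
v = Rational(841, 9) (v = Pow(Add(Mul(-50, Rational(1, 15)), 13), 2) = Pow(Add(Rational(-10, 3), 13), 2) = Pow(Rational(29, 3), 2) = Rational(841, 9) ≈ 93.444)
Add(v, Function('O')(-270)) = Add(Rational(841, 9), Mul(-270, Add(-685, -270))) = Add(Rational(841, 9), Mul(-270, -955)) = Add(Rational(841, 9), 257850) = Rational(2321491, 9)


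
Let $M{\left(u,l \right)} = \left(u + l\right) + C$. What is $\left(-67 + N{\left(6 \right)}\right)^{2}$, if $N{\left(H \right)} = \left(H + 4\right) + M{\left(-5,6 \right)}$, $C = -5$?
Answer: $3721$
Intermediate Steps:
$M{\left(u,l \right)} = -5 + l + u$ ($M{\left(u,l \right)} = \left(u + l\right) - 5 = \left(l + u\right) - 5 = -5 + l + u$)
$N{\left(H \right)} = H$ ($N{\left(H \right)} = \left(H + 4\right) - 4 = \left(4 + H\right) - 4 = H$)
$\left(-67 + N{\left(6 \right)}\right)^{2} = \left(-67 + 6\right)^{2} = \left(-61\right)^{2} = 3721$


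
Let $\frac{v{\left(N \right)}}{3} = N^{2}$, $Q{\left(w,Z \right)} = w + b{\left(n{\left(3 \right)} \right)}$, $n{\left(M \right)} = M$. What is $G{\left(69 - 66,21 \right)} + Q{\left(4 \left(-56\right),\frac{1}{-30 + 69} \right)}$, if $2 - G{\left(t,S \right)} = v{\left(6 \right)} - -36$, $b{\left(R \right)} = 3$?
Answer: $-363$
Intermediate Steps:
$Q{\left(w,Z \right)} = 3 + w$ ($Q{\left(w,Z \right)} = w + 3 = 3 + w$)
$v{\left(N \right)} = 3 N^{2}$
$G{\left(t,S \right)} = -142$ ($G{\left(t,S \right)} = 2 - \left(3 \cdot 6^{2} - -36\right) = 2 - \left(3 \cdot 36 + 36\right) = 2 - \left(108 + 36\right) = 2 - 144 = -142$)
$G{\left(69 - 66,21 \right)} + Q{\left(4 \left(-56\right),\frac{1}{-30 + 69} \right)} = -142 + \left(3 + 4 \left(-56\right)\right) = -142 + \left(3 - 224\right) = -142 - 221 = -363$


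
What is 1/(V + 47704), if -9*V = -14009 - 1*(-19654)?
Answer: 9/423691 ≈ 2.1242e-5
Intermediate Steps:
V = -5645/9 (V = -(-14009 - 1*(-19654))/9 = -(-14009 + 19654)/9 = -⅑*5645 = -5645/9 ≈ -627.22)
1/(V + 47704) = 1/(-5645/9 + 47704) = 1/(423691/9) = 9/423691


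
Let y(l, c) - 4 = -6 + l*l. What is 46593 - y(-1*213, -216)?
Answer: 1226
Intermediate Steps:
y(l, c) = -2 + l**2 (y(l, c) = 4 + (-6 + l*l) = 4 + (-6 + l**2) = -2 + l**2)
46593 - y(-1*213, -216) = 46593 - (-2 + (-1*213)**2) = 46593 - (-2 + (-213)**2) = 46593 - (-2 + 45369) = 46593 - 1*45367 = 46593 - 45367 = 1226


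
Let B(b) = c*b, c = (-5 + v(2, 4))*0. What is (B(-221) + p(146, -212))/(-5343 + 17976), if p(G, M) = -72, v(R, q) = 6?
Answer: -24/4211 ≈ -0.0056994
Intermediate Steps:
c = 0 (c = (-5 + 6)*0 = 1*0 = 0)
B(b) = 0 (B(b) = 0*b = 0)
(B(-221) + p(146, -212))/(-5343 + 17976) = (0 - 72)/(-5343 + 17976) = -72/12633 = -72*1/12633 = -24/4211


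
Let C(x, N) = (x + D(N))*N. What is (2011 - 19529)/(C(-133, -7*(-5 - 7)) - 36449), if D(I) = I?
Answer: 922/2135 ≈ 0.43185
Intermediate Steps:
C(x, N) = N*(N + x) (C(x, N) = (x + N)*N = (N + x)*N = N*(N + x))
(2011 - 19529)/(C(-133, -7*(-5 - 7)) - 36449) = (2011 - 19529)/((-7*(-5 - 7))*(-7*(-5 - 7) - 133) - 36449) = -17518/((-7*(-12))*(-7*(-12) - 133) - 36449) = -17518/(84*(84 - 133) - 36449) = -17518/(84*(-49) - 36449) = -17518/(-4116 - 36449) = -17518/(-40565) = -17518*(-1/40565) = 922/2135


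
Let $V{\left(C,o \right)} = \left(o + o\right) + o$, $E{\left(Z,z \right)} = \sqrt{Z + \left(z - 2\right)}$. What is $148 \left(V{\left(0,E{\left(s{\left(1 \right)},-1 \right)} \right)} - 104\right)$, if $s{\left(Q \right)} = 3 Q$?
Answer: $-15392$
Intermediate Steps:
$E{\left(Z,z \right)} = \sqrt{-2 + Z + z}$ ($E{\left(Z,z \right)} = \sqrt{Z + \left(-2 + z\right)} = \sqrt{-2 + Z + z}$)
$V{\left(C,o \right)} = 3 o$ ($V{\left(C,o \right)} = 2 o + o = 3 o$)
$148 \left(V{\left(0,E{\left(s{\left(1 \right)},-1 \right)} \right)} - 104\right) = 148 \left(3 \sqrt{-2 + 3 \cdot 1 - 1} - 104\right) = 148 \left(3 \sqrt{-2 + 3 - 1} - 104\right) = 148 \left(3 \sqrt{0} - 104\right) = 148 \left(3 \cdot 0 - 104\right) = 148 \left(0 - 104\right) = 148 \left(-104\right) = -15392$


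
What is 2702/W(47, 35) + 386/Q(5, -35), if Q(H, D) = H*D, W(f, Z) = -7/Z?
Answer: -2364636/175 ≈ -13512.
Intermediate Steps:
Q(H, D) = D*H
2702/W(47, 35) + 386/Q(5, -35) = 2702/((-7/35)) + 386/((-35*5)) = 2702/((-7*1/35)) + 386/(-175) = 2702/(-⅕) + 386*(-1/175) = 2702*(-5) - 386/175 = -13510 - 386/175 = -2364636/175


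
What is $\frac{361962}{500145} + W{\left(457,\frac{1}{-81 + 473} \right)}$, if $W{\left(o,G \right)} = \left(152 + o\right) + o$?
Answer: $\frac{177838844}{166715} \approx 1066.7$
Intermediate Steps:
$W{\left(o,G \right)} = 152 + 2 o$
$\frac{361962}{500145} + W{\left(457,\frac{1}{-81 + 473} \right)} = \frac{361962}{500145} + \left(152 + 2 \cdot 457\right) = 361962 \cdot \frac{1}{500145} + \left(152 + 914\right) = \frac{120654}{166715} + 1066 = \frac{177838844}{166715}$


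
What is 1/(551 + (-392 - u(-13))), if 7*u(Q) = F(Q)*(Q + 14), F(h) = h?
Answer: 7/1126 ≈ 0.0062167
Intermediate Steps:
u(Q) = Q*(14 + Q)/7 (u(Q) = (Q*(Q + 14))/7 = (Q*(14 + Q))/7 = Q*(14 + Q)/7)
1/(551 + (-392 - u(-13))) = 1/(551 + (-392 - (-13)*(14 - 13)/7)) = 1/(551 + (-392 - (-13)/7)) = 1/(551 + (-392 - 1*(-13/7))) = 1/(551 + (-392 + 13/7)) = 1/(551 - 2731/7) = 1/(1126/7) = 7/1126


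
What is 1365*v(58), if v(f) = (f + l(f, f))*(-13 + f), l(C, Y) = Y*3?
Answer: 14250600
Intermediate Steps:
l(C, Y) = 3*Y
v(f) = 4*f*(-13 + f) (v(f) = (f + 3*f)*(-13 + f) = (4*f)*(-13 + f) = 4*f*(-13 + f))
1365*v(58) = 1365*(4*58*(-13 + 58)) = 1365*(4*58*45) = 1365*10440 = 14250600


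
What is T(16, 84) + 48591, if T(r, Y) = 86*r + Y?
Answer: 50051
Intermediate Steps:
T(r, Y) = Y + 86*r
T(16, 84) + 48591 = (84 + 86*16) + 48591 = (84 + 1376) + 48591 = 1460 + 48591 = 50051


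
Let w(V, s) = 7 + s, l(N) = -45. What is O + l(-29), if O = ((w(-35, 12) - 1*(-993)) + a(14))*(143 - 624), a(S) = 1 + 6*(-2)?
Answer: -481526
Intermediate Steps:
a(S) = -11 (a(S) = 1 - 12 = -11)
O = -481481 (O = (((7 + 12) - 1*(-993)) - 11)*(143 - 624) = ((19 + 993) - 11)*(-481) = (1012 - 11)*(-481) = 1001*(-481) = -481481)
O + l(-29) = -481481 - 45 = -481526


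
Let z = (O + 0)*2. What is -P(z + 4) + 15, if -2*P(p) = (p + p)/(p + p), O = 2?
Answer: 31/2 ≈ 15.500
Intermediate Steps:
z = 4 (z = (2 + 0)*2 = 2*2 = 4)
P(p) = -½ (P(p) = -(p + p)/(2*(p + p)) = -2*p/(2*(2*p)) = -2*p*1/(2*p)/2 = -½*1 = -½)
-P(z + 4) + 15 = -1*(-½) + 15 = ½ + 15 = 31/2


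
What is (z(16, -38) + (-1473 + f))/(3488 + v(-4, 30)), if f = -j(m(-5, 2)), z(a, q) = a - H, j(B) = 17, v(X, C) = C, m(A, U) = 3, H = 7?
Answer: -1481/3518 ≈ -0.42098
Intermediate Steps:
z(a, q) = -7 + a (z(a, q) = a - 1*7 = a - 7 = -7 + a)
f = -17 (f = -1*17 = -17)
(z(16, -38) + (-1473 + f))/(3488 + v(-4, 30)) = ((-7 + 16) + (-1473 - 17))/(3488 + 30) = (9 - 1490)/3518 = -1481*1/3518 = -1481/3518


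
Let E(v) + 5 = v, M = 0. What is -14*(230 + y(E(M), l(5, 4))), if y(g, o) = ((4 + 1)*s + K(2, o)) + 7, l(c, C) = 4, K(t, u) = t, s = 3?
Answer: -3556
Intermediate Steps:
E(v) = -5 + v
y(g, o) = 24 (y(g, o) = ((4 + 1)*3 + 2) + 7 = (5*3 + 2) + 7 = (15 + 2) + 7 = 17 + 7 = 24)
-14*(230 + y(E(M), l(5, 4))) = -14*(230 + 24) = -14*254 = -3556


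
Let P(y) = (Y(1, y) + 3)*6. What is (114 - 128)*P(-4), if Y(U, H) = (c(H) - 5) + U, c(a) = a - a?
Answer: 84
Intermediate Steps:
c(a) = 0
Y(U, H) = -5 + U (Y(U, H) = (0 - 5) + U = -5 + U)
P(y) = -6 (P(y) = ((-5 + 1) + 3)*6 = (-4 + 3)*6 = -1*6 = -6)
(114 - 128)*P(-4) = (114 - 128)*(-6) = -14*(-6) = 84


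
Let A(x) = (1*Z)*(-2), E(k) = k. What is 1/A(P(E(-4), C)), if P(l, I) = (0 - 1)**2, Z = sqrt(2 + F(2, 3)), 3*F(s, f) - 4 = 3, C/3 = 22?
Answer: -sqrt(39)/26 ≈ -0.24019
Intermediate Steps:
C = 66 (C = 3*22 = 66)
F(s, f) = 7/3 (F(s, f) = 4/3 + (1/3)*3 = 4/3 + 1 = 7/3)
Z = sqrt(39)/3 (Z = sqrt(2 + 7/3) = sqrt(13/3) = sqrt(39)/3 ≈ 2.0817)
P(l, I) = 1 (P(l, I) = (-1)**2 = 1)
A(x) = -2*sqrt(39)/3 (A(x) = (1*(sqrt(39)/3))*(-2) = (sqrt(39)/3)*(-2) = -2*sqrt(39)/3)
1/A(P(E(-4), C)) = 1/(-2*sqrt(39)/3) = -sqrt(39)/26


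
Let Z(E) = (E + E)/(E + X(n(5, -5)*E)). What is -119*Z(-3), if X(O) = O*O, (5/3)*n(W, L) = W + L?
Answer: -238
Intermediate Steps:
n(W, L) = 3*L/5 + 3*W/5 (n(W, L) = 3*(W + L)/5 = 3*(L + W)/5 = 3*L/5 + 3*W/5)
X(O) = O²
Z(E) = 2 (Z(E) = (E + E)/(E + (((⅗)*(-5) + (⅗)*5)*E)²) = (2*E)/(E + ((-3 + 3)*E)²) = (2*E)/(E + (0*E)²) = (2*E)/(E + 0²) = (2*E)/(E + 0) = (2*E)/E = 2)
-119*Z(-3) = -119*2 = -238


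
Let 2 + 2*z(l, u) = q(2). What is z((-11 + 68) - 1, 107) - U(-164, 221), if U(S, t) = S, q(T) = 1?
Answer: 327/2 ≈ 163.50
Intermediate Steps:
z(l, u) = -1/2 (z(l, u) = -1 + (1/2)*1 = -1 + 1/2 = -1/2)
z((-11 + 68) - 1, 107) - U(-164, 221) = -1/2 - 1*(-164) = -1/2 + 164 = 327/2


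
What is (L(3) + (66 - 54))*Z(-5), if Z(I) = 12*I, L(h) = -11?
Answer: -60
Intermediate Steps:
(L(3) + (66 - 54))*Z(-5) = (-11 + (66 - 54))*(12*(-5)) = (-11 + 12)*(-60) = 1*(-60) = -60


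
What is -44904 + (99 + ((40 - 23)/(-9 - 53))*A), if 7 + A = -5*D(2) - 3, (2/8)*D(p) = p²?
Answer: -1388190/31 ≈ -44780.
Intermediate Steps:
D(p) = 4*p²
A = -90 (A = -7 + (-20*2² - 3) = -7 + (-20*4 - 3) = -7 + (-5*16 - 3) = -7 + (-80 - 3) = -7 - 83 = -90)
-44904 + (99 + ((40 - 23)/(-9 - 53))*A) = -44904 + (99 + ((40 - 23)/(-9 - 53))*(-90)) = -44904 + (99 + (17/(-62))*(-90)) = -44904 + (99 + (17*(-1/62))*(-90)) = -44904 + (99 - 17/62*(-90)) = -44904 + (99 + 765/31) = -44904 + 3834/31 = -1388190/31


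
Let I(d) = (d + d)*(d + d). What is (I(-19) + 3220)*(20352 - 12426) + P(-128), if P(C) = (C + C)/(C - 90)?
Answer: 4029388304/109 ≈ 3.6967e+7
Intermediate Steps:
I(d) = 4*d² (I(d) = (2*d)*(2*d) = 4*d²)
P(C) = 2*C/(-90 + C) (P(C) = (2*C)/(-90 + C) = 2*C/(-90 + C))
(I(-19) + 3220)*(20352 - 12426) + P(-128) = (4*(-19)² + 3220)*(20352 - 12426) + 2*(-128)/(-90 - 128) = (4*361 + 3220)*7926 + 2*(-128)/(-218) = (1444 + 3220)*7926 + 2*(-128)*(-1/218) = 4664*7926 + 128/109 = 36966864 + 128/109 = 4029388304/109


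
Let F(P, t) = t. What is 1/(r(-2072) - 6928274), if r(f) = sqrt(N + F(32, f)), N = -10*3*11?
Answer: -3464137/24000490310739 - I*sqrt(2402)/48000980621478 ≈ -1.4434e-7 - 1.021e-12*I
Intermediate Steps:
N = -330 (N = -30*11 = -330)
r(f) = sqrt(-330 + f)
1/(r(-2072) - 6928274) = 1/(sqrt(-330 - 2072) - 6928274) = 1/(sqrt(-2402) - 6928274) = 1/(I*sqrt(2402) - 6928274) = 1/(-6928274 + I*sqrt(2402))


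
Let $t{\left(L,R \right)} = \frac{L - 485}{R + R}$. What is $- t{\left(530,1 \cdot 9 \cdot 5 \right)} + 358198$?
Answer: $\frac{716395}{2} \approx 3.582 \cdot 10^{5}$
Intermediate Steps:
$t{\left(L,R \right)} = \frac{-485 + L}{2 R}$
$- t{\left(530,1 \cdot 9 \cdot 5 \right)} + 358198 = - \frac{-485 + 530}{2 \cdot 1 \cdot 9 \cdot 5} + 358198 = - \frac{45}{2 \cdot 9 \cdot 5} + 358198 = - \frac{45}{2 \cdot 45} + 358198 = \left(-1\right) \frac{1}{2} + 358198 = - \frac{1}{2} + 358198 = \frac{716395}{2}$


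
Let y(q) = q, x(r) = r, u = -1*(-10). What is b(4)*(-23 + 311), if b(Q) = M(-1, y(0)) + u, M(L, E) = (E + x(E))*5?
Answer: 2880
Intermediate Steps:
u = 10
M(L, E) = 10*E (M(L, E) = (E + E)*5 = (2*E)*5 = 10*E)
b(Q) = 10 (b(Q) = 10*0 + 10 = 0 + 10 = 10)
b(4)*(-23 + 311) = 10*(-23 + 311) = 10*288 = 2880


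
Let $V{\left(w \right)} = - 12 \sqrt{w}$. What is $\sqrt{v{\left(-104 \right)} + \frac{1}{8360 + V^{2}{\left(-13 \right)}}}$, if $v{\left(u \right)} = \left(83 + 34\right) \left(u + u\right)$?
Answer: $\frac{i \sqrt{256100770474}}{3244} \approx 156.0 i$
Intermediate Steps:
$v{\left(u \right)} = 234 u$ ($v{\left(u \right)} = 117 \cdot 2 u = 234 u$)
$\sqrt{v{\left(-104 \right)} + \frac{1}{8360 + V^{2}{\left(-13 \right)}}} = \sqrt{234 \left(-104\right) + \frac{1}{8360 + \left(- 12 \sqrt{-13}\right)^{2}}} = \sqrt{-24336 + \frac{1}{8360 + \left(- 12 i \sqrt{13}\right)^{2}}} = \sqrt{-24336 + \frac{1}{8360 - 1872}} = \sqrt{-24336 + \frac{1}{6488}} = \sqrt{- \frac{157891967}{6488}} = \frac{i \sqrt{256100770474}}{3244}$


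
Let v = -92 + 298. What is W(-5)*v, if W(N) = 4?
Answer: 824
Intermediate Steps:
v = 206
W(-5)*v = 4*206 = 824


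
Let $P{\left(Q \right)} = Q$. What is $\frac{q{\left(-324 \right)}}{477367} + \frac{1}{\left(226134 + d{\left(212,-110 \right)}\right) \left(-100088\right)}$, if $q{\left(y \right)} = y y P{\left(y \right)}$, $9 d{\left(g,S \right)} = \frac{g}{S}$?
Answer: $- \frac{381055026033801288153}{5348168194251714304} \approx -71.25$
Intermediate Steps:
$d{\left(g,S \right)} = \frac{g}{9 S}$ ($d{\left(g,S \right)} = \frac{g \frac{1}{S}}{9} = \frac{g}{9 S}$)
$q{\left(y \right)} = y^{3}$ ($q{\left(y \right)} = y y y = y^{2} y = y^{3}$)
$\frac{q{\left(-324 \right)}}{477367} + \frac{1}{\left(226134 + d{\left(212,-110 \right)}\right) \left(-100088\right)} = \frac{\left(-324\right)^{3}}{477367} + \frac{1}{\left(226134 + \frac{1}{9} \cdot 212 \frac{1}{-110}\right) \left(-100088\right)} = \left(-34012224\right) \frac{1}{477367} + \frac{1}{226134 + \frac{1}{9} \cdot 212 \left(- \frac{1}{110}\right)} \left(- \frac{1}{100088}\right) = - \frac{34012224}{477367} + \frac{1}{226134 - \frac{106}{495}} \left(- \frac{1}{100088}\right) = - \frac{34012224}{477367} + \frac{1}{\frac{111936224}{495}} \left(- \frac{1}{100088}\right) = - \frac{34012224}{477367} + \frac{495}{111936224} \left(- \frac{1}{100088}\right) = - \frac{34012224}{477367} - \frac{495}{11203472787712} = - \frac{381055026033801288153}{5348168194251714304}$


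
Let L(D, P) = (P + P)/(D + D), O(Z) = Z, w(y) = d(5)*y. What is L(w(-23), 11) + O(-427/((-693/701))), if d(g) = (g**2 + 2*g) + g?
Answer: 39339031/91080 ≈ 431.92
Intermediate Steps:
d(g) = g**2 + 3*g
w(y) = 40*y (w(y) = (5*(3 + 5))*y = (5*8)*y = 40*y)
L(D, P) = P/D (L(D, P) = (2*P)/((2*D)) = (2*P)*(1/(2*D)) = P/D)
L(w(-23), 11) + O(-427/((-693/701))) = 11/((40*(-23))) - 427/((-693/701)) = 11/(-920) - 427/((-693*1/701)) = 11*(-1/920) - 427/(-693/701) = -11/920 - 427*(-701/693) = -11/920 + 42761/99 = 39339031/91080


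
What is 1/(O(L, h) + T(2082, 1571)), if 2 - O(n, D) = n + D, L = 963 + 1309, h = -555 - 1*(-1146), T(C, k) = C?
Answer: -1/779 ≈ -0.0012837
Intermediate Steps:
h = 591 (h = -555 + 1146 = 591)
L = 2272
O(n, D) = 2 - D - n (O(n, D) = 2 - (n + D) = 2 - (D + n) = 2 + (-D - n) = 2 - D - n)
1/(O(L, h) + T(2082, 1571)) = 1/((2 - 1*591 - 1*2272) + 2082) = 1/((2 - 591 - 2272) + 2082) = 1/(-2861 + 2082) = 1/(-779) = -1/779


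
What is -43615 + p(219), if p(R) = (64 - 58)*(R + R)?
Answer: -40987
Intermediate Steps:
p(R) = 12*R (p(R) = 6*(2*R) = 12*R)
-43615 + p(219) = -43615 + 12*219 = -43615 + 2628 = -40987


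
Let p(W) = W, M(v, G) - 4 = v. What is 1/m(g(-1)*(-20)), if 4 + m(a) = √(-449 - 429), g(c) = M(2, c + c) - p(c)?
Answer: -2/447 - I*√878/894 ≈ -0.0044743 - 0.033144*I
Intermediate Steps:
M(v, G) = 4 + v
g(c) = 6 - c (g(c) = (4 + 2) - c = 6 - c)
m(a) = -4 + I*√878 (m(a) = -4 + √(-449 - 429) = -4 + √(-878) = -4 + I*√878)
1/m(g(-1)*(-20)) = 1/(-4 + I*√878)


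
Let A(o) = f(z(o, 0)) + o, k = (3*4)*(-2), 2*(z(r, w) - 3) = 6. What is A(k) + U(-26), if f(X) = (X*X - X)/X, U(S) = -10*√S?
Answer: -19 - 10*I*√26 ≈ -19.0 - 50.99*I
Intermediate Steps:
z(r, w) = 6 (z(r, w) = 3 + (½)*6 = 3 + 3 = 6)
k = -24 (k = 12*(-2) = -24)
f(X) = (X² - X)/X
A(o) = 5 + o (A(o) = (-1 + 6) + o = 5 + o)
A(k) + U(-26) = (5 - 24) - 10*I*√26 = -19 - 10*I*√26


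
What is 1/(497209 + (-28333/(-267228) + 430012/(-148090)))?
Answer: 19786897260/9838168042040957 ≈ 2.0112e-6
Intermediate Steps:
1/(497209 + (-28333/(-267228) + 430012/(-148090))) = 1/(497209 + (-28333*(-1/267228) + 430012*(-1/148090))) = 1/(497209 + (28333/267228 - 215006/74045)) = 1/(497209 - 55357706383/19786897260) = 1/(9838168042040957/19786897260) = 19786897260/9838168042040957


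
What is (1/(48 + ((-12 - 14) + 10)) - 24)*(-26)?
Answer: 9971/16 ≈ 623.19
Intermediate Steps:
(1/(48 + ((-12 - 14) + 10)) - 24)*(-26) = (1/(48 + (-26 + 10)) - 24)*(-26) = (1/(48 - 16) - 24)*(-26) = (1/32 - 24)*(-26) = -767/32*(-26) = 9971/16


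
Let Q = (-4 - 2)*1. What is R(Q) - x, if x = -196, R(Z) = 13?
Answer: 209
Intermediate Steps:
Q = -6 (Q = -6*1 = -6)
R(Q) - x = 13 - 1*(-196) = 13 + 196 = 209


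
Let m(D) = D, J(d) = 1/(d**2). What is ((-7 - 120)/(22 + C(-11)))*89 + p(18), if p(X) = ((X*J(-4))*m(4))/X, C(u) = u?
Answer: -45201/44 ≈ -1027.3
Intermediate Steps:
J(d) = d**(-2)
p(X) = 1/4 (p(X) = ((X/(-4)**2)*4)/X = ((X*(1/16))*4)/X = ((X/16)*4)/X = (X/4)/X = 1/4)
((-7 - 120)/(22 + C(-11)))*89 + p(18) = ((-7 - 120)/(22 - 11))*89 + 1/4 = -127/11*89 + 1/4 = -11303/11 + 1/4 = -45201/44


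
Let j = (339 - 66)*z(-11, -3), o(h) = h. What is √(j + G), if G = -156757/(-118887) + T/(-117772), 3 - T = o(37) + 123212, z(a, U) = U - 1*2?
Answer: I*√66783992698633755490014/7000779882 ≈ 36.914*I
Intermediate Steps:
z(a, U) = -2 + U (z(a, U) = U - 2 = -2 + U)
T = -123246 (T = 3 - (37 + 123212) = 3 - 1*123249 = 3 - 123249 = -123246)
G = 16556966303/7000779882 (G = -156757/(-118887) - 123246/(-117772) = -156757*(-1/118887) - 123246*(-1/117772) = 156757/118887 + 61623/58886 = 16556966303/7000779882 ≈ 2.3650)
j = -1365 (j = (339 - 66)*(-2 - 3) = 273*(-5) = -1365)
√(j + G) = √(-1365 + 16556966303/7000779882) = √(-9539507572627/7000779882) = I*√66783992698633755490014/7000779882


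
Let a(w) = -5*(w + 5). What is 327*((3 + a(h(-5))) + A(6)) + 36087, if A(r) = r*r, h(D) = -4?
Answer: 47205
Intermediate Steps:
a(w) = -25 - 5*w (a(w) = -5*(5 + w) = -25 - 5*w)
A(r) = r²
327*((3 + a(h(-5))) + A(6)) + 36087 = 327*((3 + (-25 - 5*(-4))) + 6²) + 36087 = 327*((3 + (-25 + 20)) + 36) + 36087 = 327*((3 - 5) + 36) + 36087 = 327*(-2 + 36) + 36087 = 327*34 + 36087 = 11118 + 36087 = 47205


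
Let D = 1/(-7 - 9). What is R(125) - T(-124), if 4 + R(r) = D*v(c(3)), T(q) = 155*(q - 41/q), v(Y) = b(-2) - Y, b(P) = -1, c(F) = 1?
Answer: 153319/8 ≈ 19165.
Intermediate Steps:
v(Y) = -1 - Y
D = -1/16 (D = 1/(-16) = -1/16 ≈ -0.062500)
T(q) = -6355/q + 155*q
R(r) = -31/8 (R(r) = -4 - (-1 - 1*1)/16 = -4 - (-1 - 1)/16 = -4 - 1/16*(-2) = -4 + ⅛ = -31/8)
R(125) - T(-124) = -31/8 - (-6355/(-124) + 155*(-124)) = -31/8 - (-6355*(-1/124) - 19220) = -31/8 - (205/4 - 19220) = -31/8 - 1*(-76675/4) = -31/8 + 76675/4 = 153319/8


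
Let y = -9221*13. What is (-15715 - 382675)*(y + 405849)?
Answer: -113929978640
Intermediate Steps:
y = -119873
(-15715 - 382675)*(y + 405849) = (-15715 - 382675)*(-119873 + 405849) = -398390*285976 = -113929978640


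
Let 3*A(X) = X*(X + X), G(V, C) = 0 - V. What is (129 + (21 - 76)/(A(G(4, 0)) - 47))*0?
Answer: 0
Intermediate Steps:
G(V, C) = -V
A(X) = 2*X**2/3 (A(X) = (X*(X + X))/3 = (X*(2*X))/3 = (2*X**2)/3 = 2*X**2/3)
(129 + (21 - 76)/(A(G(4, 0)) - 47))*0 = (129 + (21 - 76)/(2*(-1*4)**2/3 - 47))*0 = (129 - 55/((2/3)*(-4)**2 - 47))*0 = (129 - 55/((2/3)*16 - 47))*0 = (129 - 55/(32/3 - 47))*0 = (129 - 55/(-109/3))*0 = (129 - 55*(-3/109))*0 = (129 + 165/109)*0 = (14226/109)*0 = 0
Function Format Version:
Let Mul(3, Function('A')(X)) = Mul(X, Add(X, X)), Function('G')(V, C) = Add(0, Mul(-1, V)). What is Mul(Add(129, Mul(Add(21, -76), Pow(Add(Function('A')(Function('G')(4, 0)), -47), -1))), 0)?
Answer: 0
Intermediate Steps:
Function('G')(V, C) = Mul(-1, V)
Function('A')(X) = Mul(Rational(2, 3), Pow(X, 2)) (Function('A')(X) = Mul(Rational(1, 3), Mul(X, Add(X, X))) = Mul(Rational(1, 3), Mul(X, Mul(2, X))) = Mul(Rational(1, 3), Mul(2, Pow(X, 2))) = Mul(Rational(2, 3), Pow(X, 2)))
Mul(Add(129, Mul(Add(21, -76), Pow(Add(Function('A')(Function('G')(4, 0)), -47), -1))), 0) = Mul(Add(129, Mul(Add(21, -76), Pow(Add(Mul(Rational(2, 3), Pow(Mul(-1, 4), 2)), -47), -1))), 0) = Mul(Add(129, Mul(-55, Pow(Add(Mul(Rational(2, 3), Pow(-4, 2)), -47), -1))), 0) = Mul(Add(129, Mul(-55, Pow(Add(Mul(Rational(2, 3), 16), -47), -1))), 0) = Mul(Add(129, Mul(-55, Pow(Add(Rational(32, 3), -47), -1))), 0) = Mul(Add(129, Mul(-55, Pow(Rational(-109, 3), -1))), 0) = Mul(Add(129, Mul(-55, Rational(-3, 109))), 0) = Mul(Add(129, Rational(165, 109)), 0) = Mul(Rational(14226, 109), 0) = 0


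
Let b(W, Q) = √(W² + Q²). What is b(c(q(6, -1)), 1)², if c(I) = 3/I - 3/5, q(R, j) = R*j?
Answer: 221/100 ≈ 2.2100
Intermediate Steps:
c(I) = -⅗ + 3/I (c(I) = 3/I - 3*⅕ = 3/I - ⅗ = -⅗ + 3/I)
b(W, Q) = √(Q² + W²)
b(c(q(6, -1)), 1)² = (√(1² + (-⅗ + 3/((6*(-1))))²))² = (√(1 + (-⅗ + 3/(-6))²))² = (√(1 + (-⅗ + 3*(-⅙))²))² = (√(1 + (-⅗ - ½)²))² = (√(1 + (-11/10)²))² = (√(1 + 121/100))² = (√(221/100))² = (√221/10)² = 221/100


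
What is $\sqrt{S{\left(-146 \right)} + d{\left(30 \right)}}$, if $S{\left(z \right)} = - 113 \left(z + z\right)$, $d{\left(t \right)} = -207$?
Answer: $\sqrt{32789} \approx 181.08$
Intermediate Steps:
$S{\left(z \right)} = - 226 z$ ($S{\left(z \right)} = - 113 \cdot 2 z = - 226 z$)
$\sqrt{S{\left(-146 \right)} + d{\left(30 \right)}} = \sqrt{\left(-226\right) \left(-146\right) - 207} = \sqrt{32996 - 207} = \sqrt{32789}$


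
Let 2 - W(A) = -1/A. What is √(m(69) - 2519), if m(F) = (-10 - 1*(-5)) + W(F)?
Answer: I*√12007173/69 ≈ 50.219*I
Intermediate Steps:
W(A) = 2 + 1/A (W(A) = 2 - (-1)/A = 2 + 1/A)
m(F) = -3 + 1/F (m(F) = (-10 - 1*(-5)) + (2 + 1/F) = (-10 + 5) + (2 + 1/F) = -5 + (2 + 1/F) = -3 + 1/F)
√(m(69) - 2519) = √((-3 + 1/69) - 2519) = √(-206/69 - 2519) = √(-174017/69) = I*√12007173/69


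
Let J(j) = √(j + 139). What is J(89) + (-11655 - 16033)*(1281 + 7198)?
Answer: -234766552 + 2*√57 ≈ -2.3477e+8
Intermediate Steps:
J(j) = √(139 + j)
J(89) + (-11655 - 16033)*(1281 + 7198) = √(139 + 89) + (-11655 - 16033)*(1281 + 7198) = √228 - 27688*8479 = 2*√57 - 234766552 = -234766552 + 2*√57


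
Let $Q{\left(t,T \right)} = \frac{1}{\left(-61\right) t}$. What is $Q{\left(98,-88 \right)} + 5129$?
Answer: $\frac{30661161}{5978} \approx 5129.0$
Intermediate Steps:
$Q{\left(t,T \right)} = - \frac{1}{61 t}$
$Q{\left(98,-88 \right)} + 5129 = - \frac{1}{61 \cdot 98} + 5129 = \left(- \frac{1}{61}\right) \frac{1}{98} + 5129 = - \frac{1}{5978} + 5129 = \frac{30661161}{5978}$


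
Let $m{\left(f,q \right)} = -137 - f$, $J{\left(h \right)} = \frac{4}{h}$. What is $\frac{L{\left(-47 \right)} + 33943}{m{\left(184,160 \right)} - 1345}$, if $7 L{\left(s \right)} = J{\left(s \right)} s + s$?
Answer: $- \frac{6987}{343} \approx -20.37$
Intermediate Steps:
$L{\left(s \right)} = \frac{4}{7} + \frac{s}{7}$ ($L{\left(s \right)} = \frac{\frac{4}{s} s + s}{7} = \frac{4 + s}{7} = \frac{4}{7} + \frac{s}{7}$)
$\frac{L{\left(-47 \right)} + 33943}{m{\left(184,160 \right)} - 1345} = \frac{\left(\frac{4}{7} + \frac{1}{7} \left(-47\right)\right) + 33943}{\left(-137 - 184\right) - 1345} = \frac{\left(\frac{4}{7} - \frac{47}{7}\right) + 33943}{\left(-137 - 184\right) - 1345} = \frac{- \frac{43}{7} + 33943}{-321 - 1345} = \frac{237558}{7 \left(-1666\right)} = \frac{237558}{7} \left(- \frac{1}{1666}\right) = - \frac{6987}{343}$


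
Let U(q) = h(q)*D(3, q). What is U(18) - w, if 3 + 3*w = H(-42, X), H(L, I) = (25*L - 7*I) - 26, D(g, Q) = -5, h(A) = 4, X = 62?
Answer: 1453/3 ≈ 484.33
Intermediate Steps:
H(L, I) = -26 - 7*I + 25*L (H(L, I) = (-7*I + 25*L) - 26 = -26 - 7*I + 25*L)
w = -1513/3 (w = -1 + (-26 - 7*62 + 25*(-42))/3 = -1 + (-26 - 434 - 1050)/3 = -1 + (1/3)*(-1510) = -1 - 1510/3 = -1513/3 ≈ -504.33)
U(q) = -20 (U(q) = 4*(-5) = -20)
U(18) - w = -20 - 1*(-1513/3) = -20 + 1513/3 = 1453/3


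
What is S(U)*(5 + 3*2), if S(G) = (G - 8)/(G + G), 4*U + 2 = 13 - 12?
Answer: 363/2 ≈ 181.50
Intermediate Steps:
U = -¼ (U = -½ + (13 - 12)/4 = -½ + (¼)*1 = -½ + ¼ = -¼ ≈ -0.25000)
S(G) = (-8 + G)/(2*G) (S(G) = (-8 + G)/((2*G)) = (-8 + G)*(1/(2*G)) = (-8 + G)/(2*G))
S(U)*(5 + 3*2) = ((-8 - ¼)/(2*(-¼)))*(5 + 3*2) = ((½)*(-4)*(-33/4))*(5 + 6) = (33/2)*11 = 363/2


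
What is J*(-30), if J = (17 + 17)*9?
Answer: -9180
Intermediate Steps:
J = 306 (J = 34*9 = 306)
J*(-30) = 306*(-30) = -9180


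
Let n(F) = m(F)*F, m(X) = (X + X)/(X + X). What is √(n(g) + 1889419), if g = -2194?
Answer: 5*√75489 ≈ 1373.8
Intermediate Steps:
m(X) = 1 (m(X) = (2*X)/((2*X)) = (2*X)*(1/(2*X)) = 1)
n(F) = F (n(F) = 1*F = F)
√(n(g) + 1889419) = √(-2194 + 1889419) = √1887225 = 5*√75489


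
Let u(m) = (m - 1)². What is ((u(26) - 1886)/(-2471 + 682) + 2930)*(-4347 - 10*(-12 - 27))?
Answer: -20746673667/1789 ≈ -1.1597e+7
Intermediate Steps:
u(m) = (-1 + m)²
((u(26) - 1886)/(-2471 + 682) + 2930)*(-4347 - 10*(-12 - 27)) = (((-1 + 26)² - 1886)/(-2471 + 682) + 2930)*(-4347 - 10*(-12 - 27)) = ((25² - 1886)/(-1789) + 2930)*(-4347 - 10*(-39)) = ((625 - 1886)*(-1/1789) + 2930)*(-4347 + 390) = (-1261*(-1/1789) + 2930)*(-3957) = (1261/1789 + 2930)*(-3957) = (5243031/1789)*(-3957) = -20746673667/1789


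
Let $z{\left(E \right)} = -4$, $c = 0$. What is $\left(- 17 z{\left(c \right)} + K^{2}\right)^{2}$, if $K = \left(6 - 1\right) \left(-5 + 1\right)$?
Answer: $219024$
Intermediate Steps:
$K = -20$ ($K = 5 \left(-4\right) = -20$)
$\left(- 17 z{\left(c \right)} + K^{2}\right)^{2} = \left(\left(-17\right) \left(-4\right) + \left(-20\right)^{2}\right)^{2} = \left(68 + 400\right)^{2} = 468^{2} = 219024$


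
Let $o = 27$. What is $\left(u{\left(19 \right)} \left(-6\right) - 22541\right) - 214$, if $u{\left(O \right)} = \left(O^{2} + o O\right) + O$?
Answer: $-28113$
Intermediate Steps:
$u{\left(O \right)} = O^{2} + 28 O$ ($u{\left(O \right)} = \left(O^{2} + 27 O\right) + O = O^{2} + 28 O$)
$\left(u{\left(19 \right)} \left(-6\right) - 22541\right) - 214 = \left(19 \left(28 + 19\right) \left(-6\right) - 22541\right) - 214 = \left(19 \cdot 47 \left(-6\right) - 22541\right) - 214 = \left(893 \left(-6\right) - 22541\right) - 214 = \left(-5358 - 22541\right) - 214 = -27899 - 214 = -28113$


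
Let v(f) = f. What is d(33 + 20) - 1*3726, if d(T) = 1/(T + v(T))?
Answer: -394955/106 ≈ -3726.0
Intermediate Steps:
d(T) = 1/(2*T) (d(T) = 1/(T + T) = 1/(2*T))
d(33 + 20) - 1*3726 = 1/(2*(33 + 20)) - 1*3726 = (½)/53 - 3726 = (½)*(1/53) - 3726 = 1/106 - 3726 = -394955/106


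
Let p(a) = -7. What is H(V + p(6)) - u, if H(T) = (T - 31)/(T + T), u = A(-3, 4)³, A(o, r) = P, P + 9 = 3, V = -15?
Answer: 9557/44 ≈ 217.20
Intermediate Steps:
P = -6 (P = -9 + 3 = -6)
A(o, r) = -6
u = -216 (u = (-6)³ = -216)
H(T) = (-31 + T)/(2*T) (H(T) = (-31 + T)/((2*T)) = (-31 + T)*(1/(2*T)) = (-31 + T)/(2*T))
H(V + p(6)) - u = (-31 + (-15 - 7))/(2*(-15 - 7)) - 1*(-216) = (½)*(-31 - 22)/(-22) + 216 = (½)*(-1/22)*(-53) + 216 = 53/44 + 216 = 9557/44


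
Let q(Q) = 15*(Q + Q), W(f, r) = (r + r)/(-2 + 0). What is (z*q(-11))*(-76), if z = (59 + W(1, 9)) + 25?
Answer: 1881000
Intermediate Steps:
W(f, r) = -r (W(f, r) = (2*r)/(-2) = (2*r)*(-½) = -r)
z = 75 (z = (59 - 1*9) + 25 = (59 - 9) + 25 = 50 + 25 = 75)
q(Q) = 30*Q (q(Q) = 15*(2*Q) = 30*Q)
(z*q(-11))*(-76) = (75*(30*(-11)))*(-76) = (75*(-330))*(-76) = -24750*(-76) = 1881000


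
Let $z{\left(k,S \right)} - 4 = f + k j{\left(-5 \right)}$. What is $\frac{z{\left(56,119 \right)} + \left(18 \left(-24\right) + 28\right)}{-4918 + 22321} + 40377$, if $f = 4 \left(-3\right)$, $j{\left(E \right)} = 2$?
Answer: $\frac{234226877}{5801} \approx 40377.0$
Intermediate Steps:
$f = -12$
$z{\left(k,S \right)} = -8 + 2 k$ ($z{\left(k,S \right)} = 4 + \left(-12 + k 2\right) = 4 + \left(-12 + 2 k\right) = -8 + 2 k$)
$\frac{z{\left(56,119 \right)} + \left(18 \left(-24\right) + 28\right)}{-4918 + 22321} + 40377 = \frac{\left(-8 + 2 \cdot 56\right) + \left(18 \left(-24\right) + 28\right)}{-4918 + 22321} + 40377 = \frac{\left(-8 + 112\right) + \left(-432 + 28\right)}{17403} + 40377 = \left(104 - 404\right) \frac{1}{17403} + 40377 = \left(-300\right) \frac{1}{17403} + 40377 = - \frac{100}{5801} + 40377 = \frac{234226877}{5801}$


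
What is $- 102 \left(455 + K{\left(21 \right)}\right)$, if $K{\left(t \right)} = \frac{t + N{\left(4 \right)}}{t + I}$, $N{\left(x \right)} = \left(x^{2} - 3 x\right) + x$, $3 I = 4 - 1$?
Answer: $- \frac{511989}{11} \approx -46544.0$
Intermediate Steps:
$I = 1$ ($I = \frac{4 - 1}{3} = \frac{1}{3} \cdot 3 = 1$)
$N{\left(x \right)} = x^{2} - 2 x$
$K{\left(t \right)} = \frac{8 + t}{1 + t}$ ($K{\left(t \right)} = \frac{t + 4 \left(-2 + 4\right)}{t + 1} = \frac{t + 4 \cdot 2}{1 + t} = \frac{t + 8}{1 + t} = \frac{8 + t}{1 + t}$)
$- 102 \left(455 + K{\left(21 \right)}\right) = - 102 \left(455 + \frac{8 + 21}{1 + 21}\right) = - 102 \left(455 + \frac{1}{22} \cdot 29\right) = - 102 \left(455 + \frac{29}{22}\right) = \left(-102\right) \frac{10039}{22} = - \frac{511989}{11}$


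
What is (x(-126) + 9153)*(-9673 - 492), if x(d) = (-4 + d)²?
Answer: -264828745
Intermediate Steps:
(x(-126) + 9153)*(-9673 - 492) = ((-4 - 126)² + 9153)*(-9673 - 492) = ((-130)² + 9153)*(-10165) = (16900 + 9153)*(-10165) = 26053*(-10165) = -264828745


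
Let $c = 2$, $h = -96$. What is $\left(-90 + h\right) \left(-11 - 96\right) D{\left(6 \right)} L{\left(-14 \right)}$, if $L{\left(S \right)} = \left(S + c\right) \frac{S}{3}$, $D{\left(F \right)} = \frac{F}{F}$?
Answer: $1114512$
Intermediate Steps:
$D{\left(F \right)} = 1$
$L{\left(S \right)} = \frac{S \left(2 + S\right)}{3}$ ($L{\left(S \right)} = \left(S + 2\right) \frac{S}{3} = \left(2 + S\right) S \frac{1}{3} = \left(2 + S\right) \frac{S}{3} = \frac{S \left(2 + S\right)}{3}$)
$\left(-90 + h\right) \left(-11 - 96\right) D{\left(6 \right)} L{\left(-14 \right)} = \left(-90 - 96\right) \left(-11 - 96\right) 1 \cdot \frac{1}{3} \left(-14\right) \left(2 - 14\right) = \left(-186\right) \left(-107\right) 1 \cdot \frac{1}{3} \left(-14\right) \left(-12\right) = 19902 \cdot 1 \cdot 56 = 19902 \cdot 56 = 1114512$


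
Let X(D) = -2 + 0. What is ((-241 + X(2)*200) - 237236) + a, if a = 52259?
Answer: -185618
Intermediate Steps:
X(D) = -2
((-241 + X(2)*200) - 237236) + a = ((-241 - 2*200) - 237236) + 52259 = ((-241 - 400) - 237236) + 52259 = (-641 - 237236) + 52259 = -237877 + 52259 = -185618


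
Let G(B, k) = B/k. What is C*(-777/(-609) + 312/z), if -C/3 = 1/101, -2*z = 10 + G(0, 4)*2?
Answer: 26589/14645 ≈ 1.8156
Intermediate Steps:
z = -5 (z = -(10 + (0/4)*2)/2 = -(10 + (0*(1/4))*2)/2 = -(10 + 0*2)/2 = -(10 + 0)/2 = -1/2*10 = -5)
C = -3/101 ≈ -0.029703
C*(-777/(-609) + 312/z) = -3*(-777/(-609) + 312/(-5))/101 = -3*(-777*(-1/609) + 312*(-1/5))/101 = -3*(37/29 - 312/5)/101 = -3/101*(-8863/145) = 26589/14645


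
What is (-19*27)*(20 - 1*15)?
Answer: -2565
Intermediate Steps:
(-19*27)*(20 - 1*15) = -513*(20 - 15) = -513*5 = -2565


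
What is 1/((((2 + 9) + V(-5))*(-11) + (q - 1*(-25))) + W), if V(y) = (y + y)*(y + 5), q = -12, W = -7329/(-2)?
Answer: 2/7113 ≈ 0.00028118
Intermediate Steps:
W = 7329/2 (W = -7329*(-1/2) = 7329/2 ≈ 3664.5)
V(y) = 2*y*(5 + y) (V(y) = (2*y)*(5 + y) = 2*y*(5 + y))
1/((((2 + 9) + V(-5))*(-11) + (q - 1*(-25))) + W) = 1/((((2 + 9) + 2*(-5)*(5 - 5))*(-11) + (-12 - 1*(-25))) + 7329/2) = 1/(((11 + 2*(-5)*0)*(-11) + (-12 + 25)) + 7329/2) = 1/(((11 + 0)*(-11) + 13) + 7329/2) = 1/((11*(-11) + 13) + 7329/2) = 1/((-121 + 13) + 7329/2) = 1/(-108 + 7329/2) = 1/(7113/2) = 2/7113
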